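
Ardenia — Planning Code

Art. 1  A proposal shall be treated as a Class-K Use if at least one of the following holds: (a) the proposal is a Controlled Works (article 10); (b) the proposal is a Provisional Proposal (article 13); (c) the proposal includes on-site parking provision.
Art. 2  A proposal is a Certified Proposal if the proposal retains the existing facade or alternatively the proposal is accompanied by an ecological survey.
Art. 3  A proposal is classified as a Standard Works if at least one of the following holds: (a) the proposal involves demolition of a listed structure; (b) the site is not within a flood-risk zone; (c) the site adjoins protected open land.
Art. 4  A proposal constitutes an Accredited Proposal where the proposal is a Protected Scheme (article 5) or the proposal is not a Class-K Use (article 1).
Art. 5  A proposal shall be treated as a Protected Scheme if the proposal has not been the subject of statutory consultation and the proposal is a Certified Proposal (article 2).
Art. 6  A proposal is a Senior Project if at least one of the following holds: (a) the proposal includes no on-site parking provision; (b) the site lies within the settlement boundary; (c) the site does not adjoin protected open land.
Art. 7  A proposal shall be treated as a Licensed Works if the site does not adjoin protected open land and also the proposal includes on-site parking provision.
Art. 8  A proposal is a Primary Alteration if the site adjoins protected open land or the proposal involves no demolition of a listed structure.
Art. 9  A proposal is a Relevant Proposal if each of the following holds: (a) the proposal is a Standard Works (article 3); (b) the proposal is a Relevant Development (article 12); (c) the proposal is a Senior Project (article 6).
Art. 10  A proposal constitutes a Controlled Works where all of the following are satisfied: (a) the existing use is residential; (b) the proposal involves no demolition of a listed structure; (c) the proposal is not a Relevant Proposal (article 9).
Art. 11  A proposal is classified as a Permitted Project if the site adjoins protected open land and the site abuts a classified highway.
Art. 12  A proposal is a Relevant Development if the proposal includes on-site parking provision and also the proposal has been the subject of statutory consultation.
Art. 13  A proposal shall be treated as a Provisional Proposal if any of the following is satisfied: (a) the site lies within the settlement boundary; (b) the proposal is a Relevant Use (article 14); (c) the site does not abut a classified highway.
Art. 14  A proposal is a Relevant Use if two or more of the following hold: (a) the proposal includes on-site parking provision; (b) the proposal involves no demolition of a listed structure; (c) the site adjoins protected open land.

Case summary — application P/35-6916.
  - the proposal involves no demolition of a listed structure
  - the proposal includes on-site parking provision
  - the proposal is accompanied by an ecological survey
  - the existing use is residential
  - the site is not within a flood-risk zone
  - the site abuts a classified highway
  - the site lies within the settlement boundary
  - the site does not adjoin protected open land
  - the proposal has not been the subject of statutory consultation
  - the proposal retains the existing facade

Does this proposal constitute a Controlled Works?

Under article 3: the proposal involves demolition of a listed structure? no; or the site is not within a flood-risk zone? yes; or the site adjoins protected open land? no. So the proposal is a Standard Works.
Under article 12: the proposal includes on-site parking provision? yes; and the proposal has been the subject of statutory consultation? no. So the proposal is not a Relevant Development.
Under article 6: the proposal includes no on-site parking provision? no; or the site lies within the settlement boundary? yes; or the site does not adjoin protected open land? yes. So the proposal is a Senior Project.
Under article 9: Standard Works (article 3)? yes; and Relevant Development (article 12)? no; and Senior Project (article 6)? yes. So the proposal is not a Relevant Proposal.
Under article 10: the existing use is residential? yes; and the proposal involves no demolition of a listed structure? yes; and not a Relevant Proposal (article 9)? yes. So the proposal is a Controlled Works.

Yes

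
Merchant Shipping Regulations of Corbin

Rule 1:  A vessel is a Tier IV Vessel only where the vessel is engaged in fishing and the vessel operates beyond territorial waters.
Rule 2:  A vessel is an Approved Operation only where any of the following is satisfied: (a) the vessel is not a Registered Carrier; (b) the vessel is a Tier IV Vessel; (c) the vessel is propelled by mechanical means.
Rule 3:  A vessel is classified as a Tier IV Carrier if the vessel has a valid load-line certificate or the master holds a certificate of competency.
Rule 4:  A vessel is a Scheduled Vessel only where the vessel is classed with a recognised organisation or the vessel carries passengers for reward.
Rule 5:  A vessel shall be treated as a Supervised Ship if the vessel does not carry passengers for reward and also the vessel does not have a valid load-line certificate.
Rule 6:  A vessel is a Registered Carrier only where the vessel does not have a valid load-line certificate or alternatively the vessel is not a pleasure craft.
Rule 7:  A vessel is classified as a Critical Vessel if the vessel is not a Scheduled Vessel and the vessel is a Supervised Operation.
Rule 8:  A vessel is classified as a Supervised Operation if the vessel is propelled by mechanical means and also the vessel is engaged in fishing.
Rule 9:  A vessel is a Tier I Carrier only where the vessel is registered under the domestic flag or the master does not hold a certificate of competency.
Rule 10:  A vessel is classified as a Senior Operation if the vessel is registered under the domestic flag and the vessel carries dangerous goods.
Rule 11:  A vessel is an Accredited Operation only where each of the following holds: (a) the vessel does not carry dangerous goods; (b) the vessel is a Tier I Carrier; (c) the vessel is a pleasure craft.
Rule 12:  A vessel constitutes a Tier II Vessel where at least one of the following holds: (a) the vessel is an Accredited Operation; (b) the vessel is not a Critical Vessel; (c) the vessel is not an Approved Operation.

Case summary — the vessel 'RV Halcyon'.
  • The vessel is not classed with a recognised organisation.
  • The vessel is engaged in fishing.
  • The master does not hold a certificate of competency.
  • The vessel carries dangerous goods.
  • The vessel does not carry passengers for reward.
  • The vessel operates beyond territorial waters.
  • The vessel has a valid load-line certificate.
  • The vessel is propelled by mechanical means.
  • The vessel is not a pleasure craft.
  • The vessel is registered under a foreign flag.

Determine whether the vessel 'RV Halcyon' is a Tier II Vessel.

No

rule 9 — Tier I Carrier: [the vessel is registered under the domestic flag? no] OR [the master does not hold a certificate of competency? yes] → satisfied.
rule 11 — Accredited Operation: [the vessel does not carry dangerous goods? no] AND [Tier I Carrier (rule 9)? yes] AND [the vessel is a pleasure craft? no] → not satisfied.
rule 4 — Scheduled Vessel: [the vessel is classed with a recognised organisation? no] OR [the vessel carries passengers for reward? no] → not satisfied.
rule 8 — Supervised Operation: [the vessel is propelled by mechanical means? yes] AND [the vessel is engaged in fishing? yes] → satisfied.
rule 7 — Critical Vessel: [not a Scheduled Vessel (rule 4)? yes] AND [Supervised Operation (rule 8)? yes] → satisfied.
rule 6 — Registered Carrier: [the vessel does not have a valid load-line certificate? no] OR [the vessel is not a pleasure craft? yes] → satisfied.
rule 1 — Tier IV Vessel: [the vessel is engaged in fishing? yes] AND [the vessel operates beyond territorial waters? yes] → satisfied.
rule 2 — Approved Operation: [not a Registered Carrier (rule 6)? no] OR [Tier IV Vessel (rule 1)? yes] OR [the vessel is propelled by mechanical means? yes] → satisfied.
rule 12 — Tier II Vessel: [Accredited Operation (rule 11)? no] OR [not a Critical Vessel (rule 7)? no] OR [not an Approved Operation (rule 2)? no] → not satisfied.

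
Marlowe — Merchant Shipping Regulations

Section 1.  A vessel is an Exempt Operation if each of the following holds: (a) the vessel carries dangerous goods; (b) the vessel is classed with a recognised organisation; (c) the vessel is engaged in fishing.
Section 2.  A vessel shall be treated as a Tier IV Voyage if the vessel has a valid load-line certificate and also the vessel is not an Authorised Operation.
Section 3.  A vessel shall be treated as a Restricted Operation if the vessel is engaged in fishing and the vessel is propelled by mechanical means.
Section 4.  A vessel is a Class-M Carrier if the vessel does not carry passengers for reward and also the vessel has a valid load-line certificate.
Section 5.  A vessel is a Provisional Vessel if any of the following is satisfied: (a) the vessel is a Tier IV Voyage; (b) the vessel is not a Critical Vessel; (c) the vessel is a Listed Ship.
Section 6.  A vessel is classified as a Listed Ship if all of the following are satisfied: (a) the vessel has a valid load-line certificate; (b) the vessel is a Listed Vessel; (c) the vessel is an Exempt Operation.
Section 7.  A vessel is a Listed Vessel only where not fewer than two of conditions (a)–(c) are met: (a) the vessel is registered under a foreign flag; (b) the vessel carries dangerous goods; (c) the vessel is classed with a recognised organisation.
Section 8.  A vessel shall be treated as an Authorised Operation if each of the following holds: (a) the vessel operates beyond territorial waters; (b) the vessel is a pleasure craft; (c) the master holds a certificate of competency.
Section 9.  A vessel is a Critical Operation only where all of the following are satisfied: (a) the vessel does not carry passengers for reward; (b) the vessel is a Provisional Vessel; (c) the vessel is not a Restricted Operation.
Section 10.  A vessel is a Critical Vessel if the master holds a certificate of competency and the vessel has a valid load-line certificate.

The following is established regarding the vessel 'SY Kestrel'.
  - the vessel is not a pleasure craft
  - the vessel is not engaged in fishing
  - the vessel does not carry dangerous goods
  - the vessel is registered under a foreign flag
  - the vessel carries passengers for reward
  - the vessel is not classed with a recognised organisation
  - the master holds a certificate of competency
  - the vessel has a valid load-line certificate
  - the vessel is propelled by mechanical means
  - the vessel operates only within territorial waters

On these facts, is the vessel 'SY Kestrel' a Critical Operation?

Under section 8: the vessel operates beyond territorial waters? no; and the vessel is a pleasure craft? no; and the master holds a certificate of competency? yes. So the vessel is not an Authorised Operation.
Under section 2: the vessel has a valid load-line certificate? yes; and not an Authorised Operation (section 8)? yes. So the vessel is a Tier IV Voyage.
Under section 10: the master holds a certificate of competency? yes; and the vessel has a valid load-line certificate? yes. So the vessel is a Critical Vessel.
Under section 7: the vessel is registered under a foreign flag? yes; the vessel carries dangerous goods? no; the vessel is classed with a recognised organisation? no — 1 of 3 hold (need ≥2) → not satisfied.
Under section 1: the vessel carries dangerous goods? no; and the vessel is classed with a recognised organisation? no; and the vessel is engaged in fishing? no. So the vessel is not an Exempt Operation.
Under section 6: the vessel has a valid load-line certificate? yes; and Listed Vessel (section 7)? no; and Exempt Operation (section 1)? no. So the vessel is not a Listed Ship.
Under section 5: Tier IV Voyage (section 2)? yes; or not a Critical Vessel (section 10)? no; or Listed Ship (section 6)? no. So the vessel is a Provisional Vessel.
Under section 3: the vessel is engaged in fishing? no; and the vessel is propelled by mechanical means? yes. So the vessel is not a Restricted Operation.
Under section 9: the vessel does not carry passengers for reward? no; and Provisional Vessel (section 5)? yes; and not a Restricted Operation (section 3)? yes. So the vessel is not a Critical Operation.

No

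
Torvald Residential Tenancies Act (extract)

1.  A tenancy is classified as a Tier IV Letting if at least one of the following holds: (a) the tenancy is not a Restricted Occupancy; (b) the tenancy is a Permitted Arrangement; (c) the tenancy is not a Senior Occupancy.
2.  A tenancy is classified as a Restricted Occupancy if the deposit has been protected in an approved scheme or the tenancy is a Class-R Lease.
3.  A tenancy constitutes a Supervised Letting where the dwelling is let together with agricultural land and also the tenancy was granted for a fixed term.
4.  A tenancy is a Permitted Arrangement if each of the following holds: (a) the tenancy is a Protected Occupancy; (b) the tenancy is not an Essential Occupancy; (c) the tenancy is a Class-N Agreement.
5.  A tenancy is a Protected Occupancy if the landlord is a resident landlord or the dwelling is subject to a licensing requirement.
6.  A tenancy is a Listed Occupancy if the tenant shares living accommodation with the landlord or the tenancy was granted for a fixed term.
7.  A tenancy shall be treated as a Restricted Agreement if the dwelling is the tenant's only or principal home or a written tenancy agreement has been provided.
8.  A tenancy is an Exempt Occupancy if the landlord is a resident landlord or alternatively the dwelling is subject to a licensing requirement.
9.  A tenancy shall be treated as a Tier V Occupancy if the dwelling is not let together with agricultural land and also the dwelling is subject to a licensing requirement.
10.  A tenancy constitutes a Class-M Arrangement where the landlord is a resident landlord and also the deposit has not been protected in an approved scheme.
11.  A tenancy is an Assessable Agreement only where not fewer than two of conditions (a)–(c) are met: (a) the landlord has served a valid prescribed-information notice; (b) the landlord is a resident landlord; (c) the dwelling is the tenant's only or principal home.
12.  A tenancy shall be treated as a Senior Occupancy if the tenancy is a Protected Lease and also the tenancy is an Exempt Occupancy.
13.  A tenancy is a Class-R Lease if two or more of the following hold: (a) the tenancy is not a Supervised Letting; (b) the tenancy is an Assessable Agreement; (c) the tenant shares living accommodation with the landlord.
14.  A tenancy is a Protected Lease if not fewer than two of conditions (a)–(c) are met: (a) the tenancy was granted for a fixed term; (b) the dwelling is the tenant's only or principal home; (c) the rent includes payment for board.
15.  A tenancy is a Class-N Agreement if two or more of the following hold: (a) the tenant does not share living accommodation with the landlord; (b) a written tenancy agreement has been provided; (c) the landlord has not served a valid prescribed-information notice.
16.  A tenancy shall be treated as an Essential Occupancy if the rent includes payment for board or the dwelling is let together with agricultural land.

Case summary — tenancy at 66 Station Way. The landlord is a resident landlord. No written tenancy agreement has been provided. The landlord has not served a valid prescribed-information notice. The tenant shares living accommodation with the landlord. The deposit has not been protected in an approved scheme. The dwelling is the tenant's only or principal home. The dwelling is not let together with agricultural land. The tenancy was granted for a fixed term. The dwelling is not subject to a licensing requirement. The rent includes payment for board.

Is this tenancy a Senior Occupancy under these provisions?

paragraph 14 — Protected Lease: the tenancy was granted for a fixed term? yes; the dwelling is the tenant's only or principal home? yes; the rent includes payment for board? yes — 3 of 3 hold (need ≥2) → satisfied.
paragraph 8 — Exempt Occupancy: [the landlord is a resident landlord? yes] OR [the dwelling is subject to a licensing requirement? no] → satisfied.
paragraph 12 — Senior Occupancy: [Protected Lease (paragraph 14)? yes] AND [Exempt Occupancy (paragraph 8)? yes] → satisfied.

Yes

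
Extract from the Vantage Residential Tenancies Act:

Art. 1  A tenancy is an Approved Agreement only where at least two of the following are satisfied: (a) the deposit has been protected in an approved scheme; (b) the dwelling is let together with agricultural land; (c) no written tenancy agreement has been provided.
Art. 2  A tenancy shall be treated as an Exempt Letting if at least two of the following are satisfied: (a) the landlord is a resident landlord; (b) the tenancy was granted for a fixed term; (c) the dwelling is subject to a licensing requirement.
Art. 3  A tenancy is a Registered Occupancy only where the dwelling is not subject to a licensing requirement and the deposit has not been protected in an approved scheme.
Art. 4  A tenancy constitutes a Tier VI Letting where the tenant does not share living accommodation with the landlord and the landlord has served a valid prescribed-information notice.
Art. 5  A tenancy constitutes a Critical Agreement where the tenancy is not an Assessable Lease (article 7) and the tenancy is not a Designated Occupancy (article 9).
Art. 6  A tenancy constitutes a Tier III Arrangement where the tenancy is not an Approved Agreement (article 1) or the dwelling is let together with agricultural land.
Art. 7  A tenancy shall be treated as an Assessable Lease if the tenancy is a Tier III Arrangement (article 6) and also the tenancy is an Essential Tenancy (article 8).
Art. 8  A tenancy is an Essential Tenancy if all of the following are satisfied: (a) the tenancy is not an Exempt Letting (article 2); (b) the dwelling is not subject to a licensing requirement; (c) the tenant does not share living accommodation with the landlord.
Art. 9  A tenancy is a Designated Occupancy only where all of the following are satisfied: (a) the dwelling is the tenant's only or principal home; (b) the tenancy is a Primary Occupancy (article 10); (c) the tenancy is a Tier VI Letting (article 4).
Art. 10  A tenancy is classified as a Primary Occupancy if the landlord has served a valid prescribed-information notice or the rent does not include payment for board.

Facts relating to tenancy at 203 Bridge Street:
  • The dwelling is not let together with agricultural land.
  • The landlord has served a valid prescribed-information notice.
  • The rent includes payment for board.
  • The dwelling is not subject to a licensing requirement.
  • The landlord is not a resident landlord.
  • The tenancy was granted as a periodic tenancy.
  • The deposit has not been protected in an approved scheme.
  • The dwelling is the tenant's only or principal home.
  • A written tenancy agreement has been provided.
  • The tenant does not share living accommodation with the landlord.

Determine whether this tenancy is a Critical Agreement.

No

article 1 — Approved Agreement: the deposit has been protected in an approved scheme? no; the dwelling is let together with agricultural land? no; no written tenancy agreement has been provided? no — 0 of 3 hold (need ≥2) → not satisfied.
article 6 — Tier III Arrangement: [not an Approved Agreement (article 1)? yes] OR [the dwelling is let together with agricultural land? no] → satisfied.
article 2 — Exempt Letting: the landlord is a resident landlord? no; the tenancy was granted for a fixed term? no; the dwelling is subject to a licensing requirement? no — 0 of 3 hold (need ≥2) → not satisfied.
article 8 — Essential Tenancy: [not an Exempt Letting (article 2)? yes] AND [the dwelling is not subject to a licensing requirement? yes] AND [the tenant does not share living accommodation with the landlord? yes] → satisfied.
article 7 — Assessable Lease: [Tier III Arrangement (article 6)? yes] AND [Essential Tenancy (article 8)? yes] → satisfied.
article 10 — Primary Occupancy: [the landlord has served a valid prescribed-information notice? yes] OR [the rent does not include payment for board? no] → satisfied.
article 4 — Tier VI Letting: [the tenant does not share living accommodation with the landlord? yes] AND [the landlord has served a valid prescribed-information notice? yes] → satisfied.
article 9 — Designated Occupancy: [the dwelling is the tenant's only or principal home? yes] AND [Primary Occupancy (article 10)? yes] AND [Tier VI Letting (article 4)? yes] → satisfied.
article 5 — Critical Agreement: [not an Assessable Lease (article 7)? no] AND [not a Designated Occupancy (article 9)? no] → not satisfied.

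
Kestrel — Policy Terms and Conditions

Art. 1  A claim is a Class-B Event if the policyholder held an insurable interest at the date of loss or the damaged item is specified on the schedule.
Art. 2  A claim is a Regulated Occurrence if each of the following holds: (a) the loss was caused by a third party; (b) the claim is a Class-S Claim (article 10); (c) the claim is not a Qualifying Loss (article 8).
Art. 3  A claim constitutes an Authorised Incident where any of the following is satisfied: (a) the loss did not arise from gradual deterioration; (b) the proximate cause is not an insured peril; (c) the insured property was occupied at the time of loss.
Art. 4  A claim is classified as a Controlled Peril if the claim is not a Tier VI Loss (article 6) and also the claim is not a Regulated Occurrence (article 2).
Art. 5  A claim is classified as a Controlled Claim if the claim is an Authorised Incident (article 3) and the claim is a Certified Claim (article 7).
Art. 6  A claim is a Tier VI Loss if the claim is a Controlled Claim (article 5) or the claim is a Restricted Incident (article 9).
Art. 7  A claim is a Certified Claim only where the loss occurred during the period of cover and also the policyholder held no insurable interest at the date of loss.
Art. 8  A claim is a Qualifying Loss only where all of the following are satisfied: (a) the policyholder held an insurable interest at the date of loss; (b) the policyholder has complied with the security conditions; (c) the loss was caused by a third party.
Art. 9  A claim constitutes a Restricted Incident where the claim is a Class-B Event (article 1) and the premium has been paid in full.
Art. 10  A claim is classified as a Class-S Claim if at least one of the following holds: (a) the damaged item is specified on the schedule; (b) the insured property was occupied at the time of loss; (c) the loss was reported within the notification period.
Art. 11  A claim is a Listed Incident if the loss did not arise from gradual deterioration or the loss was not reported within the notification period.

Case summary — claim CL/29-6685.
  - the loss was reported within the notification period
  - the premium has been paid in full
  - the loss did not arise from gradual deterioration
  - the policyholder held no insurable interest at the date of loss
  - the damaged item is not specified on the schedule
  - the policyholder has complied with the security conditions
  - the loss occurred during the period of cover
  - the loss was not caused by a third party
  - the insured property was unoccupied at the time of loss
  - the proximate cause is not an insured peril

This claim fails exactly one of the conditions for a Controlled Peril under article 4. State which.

Tier VI Loss

article 3 — Authorised Incident: [the loss did not arise from gradual deterioration? yes] OR [the proximate cause is not an insured peril? yes] OR [the insured property was occupied at the time of loss? no] → satisfied.
article 7 — Certified Claim: [the loss occurred during the period of cover? yes] AND [the policyholder held no insurable interest at the date of loss? yes] → satisfied.
article 5 — Controlled Claim: [Authorised Incident (article 3)? yes] AND [Certified Claim (article 7)? yes] → satisfied.
article 1 — Class-B Event: [the policyholder held an insurable interest at the date of loss? no] OR [the damaged item is specified on the schedule? no] → not satisfied.
article 9 — Restricted Incident: [Class-B Event (article 1)? no] AND [the premium has been paid in full? yes] → not satisfied.
article 6 — Tier VI Loss: [Controlled Claim (article 5)? yes] OR [Restricted Incident (article 9)? no] → satisfied.
article 10 — Class-S Claim: [the damaged item is specified on the schedule? no] OR [the insured property was occupied at the time of loss? no] OR [the loss was reported within the notification period? yes] → satisfied.
article 8 — Qualifying Loss: [the policyholder held an insurable interest at the date of loss? no] AND [the policyholder has complied with the security conditions? yes] AND [the loss was caused by a third party? no] → not satisfied.
article 2 — Regulated Occurrence: [the loss was caused by a third party? no] AND [Class-S Claim (article 10)? yes] AND [not a Qualifying Loss (article 8)? yes] → not satisfied.
article 4 — Controlled Peril: [not a Tier VI Loss (article 6)? no] AND [not a Regulated Occurrence (article 2)? yes] → not satisfied.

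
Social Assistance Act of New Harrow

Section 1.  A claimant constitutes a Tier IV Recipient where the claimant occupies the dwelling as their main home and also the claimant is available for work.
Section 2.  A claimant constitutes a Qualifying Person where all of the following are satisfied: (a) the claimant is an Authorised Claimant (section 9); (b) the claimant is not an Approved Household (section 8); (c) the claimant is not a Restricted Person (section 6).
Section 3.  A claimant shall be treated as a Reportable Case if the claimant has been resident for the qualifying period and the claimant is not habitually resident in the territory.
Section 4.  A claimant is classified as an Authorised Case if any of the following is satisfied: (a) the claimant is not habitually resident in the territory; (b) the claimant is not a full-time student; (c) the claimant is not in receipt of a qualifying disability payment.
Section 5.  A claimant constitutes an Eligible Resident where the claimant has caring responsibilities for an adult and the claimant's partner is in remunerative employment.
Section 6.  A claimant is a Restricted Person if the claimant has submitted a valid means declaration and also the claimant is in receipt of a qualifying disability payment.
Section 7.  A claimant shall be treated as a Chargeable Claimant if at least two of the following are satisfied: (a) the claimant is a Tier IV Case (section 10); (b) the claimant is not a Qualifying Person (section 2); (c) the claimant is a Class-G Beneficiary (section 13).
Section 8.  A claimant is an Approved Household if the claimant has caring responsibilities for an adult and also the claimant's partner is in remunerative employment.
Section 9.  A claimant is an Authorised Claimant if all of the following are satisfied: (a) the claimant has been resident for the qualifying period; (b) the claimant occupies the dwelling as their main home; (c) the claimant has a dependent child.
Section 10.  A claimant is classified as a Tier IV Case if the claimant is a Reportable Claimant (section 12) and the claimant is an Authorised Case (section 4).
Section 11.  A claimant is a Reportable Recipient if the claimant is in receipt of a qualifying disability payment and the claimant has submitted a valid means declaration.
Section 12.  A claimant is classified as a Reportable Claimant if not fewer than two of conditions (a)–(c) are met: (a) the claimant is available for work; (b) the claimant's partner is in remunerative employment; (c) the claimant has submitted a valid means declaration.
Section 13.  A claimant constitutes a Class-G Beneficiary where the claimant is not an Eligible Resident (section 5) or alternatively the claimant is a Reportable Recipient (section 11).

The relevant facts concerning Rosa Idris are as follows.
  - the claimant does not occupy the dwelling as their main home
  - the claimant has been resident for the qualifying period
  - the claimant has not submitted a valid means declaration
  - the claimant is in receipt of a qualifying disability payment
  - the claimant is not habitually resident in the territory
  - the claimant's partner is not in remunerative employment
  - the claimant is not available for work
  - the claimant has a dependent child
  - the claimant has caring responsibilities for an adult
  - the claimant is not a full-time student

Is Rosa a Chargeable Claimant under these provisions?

section 12 — Reportable Claimant: the claimant is available for work? no; the claimant's partner is in remunerative employment? no; the claimant has submitted a valid means declaration? no — 0 of 3 hold (need ≥2) → not satisfied.
section 4 — Authorised Case: [the claimant is not habitually resident in the territory? yes] OR [the claimant is not a full-time student? yes] OR [the claimant is not in receipt of a qualifying disability payment? no] → satisfied.
section 10 — Tier IV Case: [Reportable Claimant (section 12)? no] AND [Authorised Case (section 4)? yes] → not satisfied.
section 9 — Authorised Claimant: [the claimant has been resident for the qualifying period? yes] AND [the claimant occupies the dwelling as their main home? no] AND [the claimant has a dependent child? yes] → not satisfied.
section 8 — Approved Household: [the claimant has caring responsibilities for an adult? yes] AND [the claimant's partner is in remunerative employment? no] → not satisfied.
section 6 — Restricted Person: [the claimant has submitted a valid means declaration? no] AND [the claimant is in receipt of a qualifying disability payment? yes] → not satisfied.
section 2 — Qualifying Person: [Authorised Claimant (section 9)? no] AND [not an Approved Household (section 8)? yes] AND [not a Restricted Person (section 6)? yes] → not satisfied.
section 5 — Eligible Resident: [the claimant has caring responsibilities for an adult? yes] AND [the claimant's partner is in remunerative employment? no] → not satisfied.
section 11 — Reportable Recipient: [the claimant is in receipt of a qualifying disability payment? yes] AND [the claimant has submitted a valid means declaration? no] → not satisfied.
section 13 — Class-G Beneficiary: [not an Eligible Resident (section 5)? yes] OR [Reportable Recipient (section 11)? no] → satisfied.
section 7 — Chargeable Claimant: Tier IV Case (section 10)? no; not a Qualifying Person (section 2)? yes; Class-G Beneficiary (section 13)? yes — 2 of 3 hold (need ≥2) → satisfied.

Yes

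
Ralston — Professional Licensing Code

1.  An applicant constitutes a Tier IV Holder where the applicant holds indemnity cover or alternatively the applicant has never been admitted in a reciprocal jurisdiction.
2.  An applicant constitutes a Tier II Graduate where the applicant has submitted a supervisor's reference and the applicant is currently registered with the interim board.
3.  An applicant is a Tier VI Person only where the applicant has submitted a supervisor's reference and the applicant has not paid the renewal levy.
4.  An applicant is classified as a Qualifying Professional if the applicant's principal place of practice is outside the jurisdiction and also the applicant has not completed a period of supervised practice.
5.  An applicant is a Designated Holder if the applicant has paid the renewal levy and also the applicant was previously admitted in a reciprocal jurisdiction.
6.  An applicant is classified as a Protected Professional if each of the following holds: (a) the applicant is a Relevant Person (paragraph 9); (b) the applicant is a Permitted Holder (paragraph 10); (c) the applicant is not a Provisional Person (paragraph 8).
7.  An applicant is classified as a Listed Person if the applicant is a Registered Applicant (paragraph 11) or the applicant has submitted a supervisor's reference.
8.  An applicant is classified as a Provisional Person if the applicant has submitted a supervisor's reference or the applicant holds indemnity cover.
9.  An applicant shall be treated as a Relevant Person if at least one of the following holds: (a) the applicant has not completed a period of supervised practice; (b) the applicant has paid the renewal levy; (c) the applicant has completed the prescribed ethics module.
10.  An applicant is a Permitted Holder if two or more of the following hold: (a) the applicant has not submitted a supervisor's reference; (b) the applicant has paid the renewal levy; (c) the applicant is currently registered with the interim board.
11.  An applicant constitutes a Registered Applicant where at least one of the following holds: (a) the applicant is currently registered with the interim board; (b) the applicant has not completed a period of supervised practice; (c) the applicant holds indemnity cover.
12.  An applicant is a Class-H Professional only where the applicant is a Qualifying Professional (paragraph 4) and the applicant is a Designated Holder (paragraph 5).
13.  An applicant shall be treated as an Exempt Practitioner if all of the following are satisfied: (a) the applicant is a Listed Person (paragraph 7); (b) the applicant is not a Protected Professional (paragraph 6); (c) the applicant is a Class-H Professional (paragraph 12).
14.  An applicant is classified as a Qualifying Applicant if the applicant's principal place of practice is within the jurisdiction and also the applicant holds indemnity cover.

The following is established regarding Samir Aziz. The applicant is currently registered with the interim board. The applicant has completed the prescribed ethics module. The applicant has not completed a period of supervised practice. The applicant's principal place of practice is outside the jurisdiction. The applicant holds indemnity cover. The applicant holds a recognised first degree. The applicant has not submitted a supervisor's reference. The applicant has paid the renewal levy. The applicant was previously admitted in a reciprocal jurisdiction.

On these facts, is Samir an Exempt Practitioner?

Yes

Under paragraph 11: the applicant is currently registered with the interim board? yes; or the applicant has not completed a period of supervised practice? yes; or the applicant holds indemnity cover? yes. So the applicant is a Registered Applicant.
Under paragraph 7: Registered Applicant (paragraph 11)? yes; or the applicant has submitted a supervisor's reference? no. So the applicant is a Listed Person.
Under paragraph 9: the applicant has not completed a period of supervised practice? yes; or the applicant has paid the renewal levy? yes; or the applicant has completed the prescribed ethics module? yes. So the applicant is a Relevant Person.
Under paragraph 10: the applicant has not submitted a supervisor's reference? yes; the applicant has paid the renewal levy? yes; the applicant is currently registered with the interim board? yes — 3 of 3 hold (need ≥2) → satisfied.
Under paragraph 8: the applicant has submitted a supervisor's reference? no; or the applicant holds indemnity cover? yes. So the applicant is a Provisional Person.
Under paragraph 6: Relevant Person (paragraph 9)? yes; and Permitted Holder (paragraph 10)? yes; and not a Provisional Person (paragraph 8)? no. So the applicant is not a Protected Professional.
Under paragraph 4: the applicant's principal place of practice is outside the jurisdiction? yes; and the applicant has not completed a period of supervised practice? yes. So the applicant is a Qualifying Professional.
Under paragraph 5: the applicant has paid the renewal levy? yes; and the applicant was previously admitted in a reciprocal jurisdiction? yes. So the applicant is a Designated Holder.
Under paragraph 12: Qualifying Professional (paragraph 4)? yes; and Designated Holder (paragraph 5)? yes. So the applicant is a Class-H Professional.
Under paragraph 13: Listed Person (paragraph 7)? yes; and not a Protected Professional (paragraph 6)? yes; and Class-H Professional (paragraph 12)? yes. So the applicant is an Exempt Practitioner.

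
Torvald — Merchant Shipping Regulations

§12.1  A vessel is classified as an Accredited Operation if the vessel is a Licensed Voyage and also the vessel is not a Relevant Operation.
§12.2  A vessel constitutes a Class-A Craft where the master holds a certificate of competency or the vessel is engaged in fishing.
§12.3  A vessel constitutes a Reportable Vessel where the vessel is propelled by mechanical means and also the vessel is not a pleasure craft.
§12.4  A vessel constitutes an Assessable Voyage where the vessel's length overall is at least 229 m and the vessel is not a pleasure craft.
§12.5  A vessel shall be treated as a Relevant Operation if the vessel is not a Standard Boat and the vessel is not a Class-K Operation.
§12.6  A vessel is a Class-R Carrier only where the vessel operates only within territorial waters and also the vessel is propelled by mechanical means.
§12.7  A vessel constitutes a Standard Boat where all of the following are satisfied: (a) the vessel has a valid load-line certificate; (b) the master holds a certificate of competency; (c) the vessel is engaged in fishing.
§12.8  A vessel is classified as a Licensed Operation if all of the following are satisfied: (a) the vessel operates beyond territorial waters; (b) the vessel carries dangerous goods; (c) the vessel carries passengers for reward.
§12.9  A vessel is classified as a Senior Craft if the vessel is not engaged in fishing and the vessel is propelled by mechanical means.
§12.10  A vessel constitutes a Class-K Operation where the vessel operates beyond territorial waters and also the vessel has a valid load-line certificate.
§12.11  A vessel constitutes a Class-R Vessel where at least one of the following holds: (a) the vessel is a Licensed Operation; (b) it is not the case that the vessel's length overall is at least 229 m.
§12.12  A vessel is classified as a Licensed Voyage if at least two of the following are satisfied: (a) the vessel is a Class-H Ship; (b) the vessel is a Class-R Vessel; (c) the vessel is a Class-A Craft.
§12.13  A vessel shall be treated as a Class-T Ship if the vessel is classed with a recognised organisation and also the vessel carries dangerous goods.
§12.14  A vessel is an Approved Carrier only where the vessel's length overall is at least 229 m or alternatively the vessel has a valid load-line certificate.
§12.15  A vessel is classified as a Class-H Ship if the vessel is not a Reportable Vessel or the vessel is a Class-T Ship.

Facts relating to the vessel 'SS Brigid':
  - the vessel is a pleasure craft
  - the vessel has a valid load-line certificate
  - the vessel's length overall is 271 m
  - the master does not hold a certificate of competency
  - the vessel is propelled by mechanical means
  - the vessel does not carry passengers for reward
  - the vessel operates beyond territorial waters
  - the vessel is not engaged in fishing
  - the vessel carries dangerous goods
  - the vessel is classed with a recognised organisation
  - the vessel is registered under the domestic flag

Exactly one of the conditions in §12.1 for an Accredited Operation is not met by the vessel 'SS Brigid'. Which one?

Licensed Voyage

Under §12.3: the vessel is propelled by mechanical means? yes; and the vessel is not a pleasure craft? no. So the vessel is not a Reportable Vessel.
Under §12.13: the vessel is classed with a recognised organisation? yes; and the vessel carries dangerous goods? yes. So the vessel is a Class-T Ship.
Under §12.15: not a Reportable Vessel (§12.3)? yes; or Class-T Ship (§12.13)? yes. So the vessel is a Class-H Ship.
Under §12.8: the vessel operates beyond territorial waters? yes; and the vessel carries dangerous goods? yes; and the vessel carries passengers for reward? no. So the vessel is not a Licensed Operation.
Under §12.11: Licensed Operation (§12.8)? no; or vessel's length overall: 271 m ≥ 229 m? yes, so negated condition no. So the vessel is not a Class-R Vessel.
Under §12.2: the master holds a certificate of competency? no; or the vessel is engaged in fishing? no. So the vessel is not a Class-A Craft.
Under §12.12: Class-H Ship (§12.15)? yes; Class-R Vessel (§12.11)? no; Class-A Craft (§12.2)? no — 1 of 3 hold (need ≥2) → not satisfied.
Under §12.7: the vessel has a valid load-line certificate? yes; and the master holds a certificate of competency? no; and the vessel is engaged in fishing? no. So the vessel is not a Standard Boat.
Under §12.10: the vessel operates beyond territorial waters? yes; and the vessel has a valid load-line certificate? yes. So the vessel is a Class-K Operation.
Under §12.5: not a Standard Boat (§12.7)? yes; and not a Class-K Operation (§12.10)? no. So the vessel is not a Relevant Operation.
Under §12.1: Licensed Voyage (§12.12)? no; and not a Relevant Operation (§12.5)? yes. So the vessel is not an Accredited Operation.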